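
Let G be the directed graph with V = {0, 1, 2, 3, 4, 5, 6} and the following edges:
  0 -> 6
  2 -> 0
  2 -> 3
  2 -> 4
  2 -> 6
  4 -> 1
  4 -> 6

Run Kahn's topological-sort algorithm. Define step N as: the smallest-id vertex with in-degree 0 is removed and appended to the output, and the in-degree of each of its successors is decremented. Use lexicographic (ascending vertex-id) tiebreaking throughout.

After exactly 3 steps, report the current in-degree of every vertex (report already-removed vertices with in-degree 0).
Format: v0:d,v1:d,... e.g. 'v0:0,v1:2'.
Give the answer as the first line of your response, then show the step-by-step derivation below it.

v0:0,v1:1,v2:0,v3:0,v4:0,v5:0,v6:1

step 1: output 2; order=[2]; indeg=(0,1,0,0,0,0,2)
step 2: output 0; order=[2,0]; indeg=(0,1,0,0,0,0,1)
step 3: output 3; order=[2,0,3]; indeg=(0,1,0,0,0,0,1)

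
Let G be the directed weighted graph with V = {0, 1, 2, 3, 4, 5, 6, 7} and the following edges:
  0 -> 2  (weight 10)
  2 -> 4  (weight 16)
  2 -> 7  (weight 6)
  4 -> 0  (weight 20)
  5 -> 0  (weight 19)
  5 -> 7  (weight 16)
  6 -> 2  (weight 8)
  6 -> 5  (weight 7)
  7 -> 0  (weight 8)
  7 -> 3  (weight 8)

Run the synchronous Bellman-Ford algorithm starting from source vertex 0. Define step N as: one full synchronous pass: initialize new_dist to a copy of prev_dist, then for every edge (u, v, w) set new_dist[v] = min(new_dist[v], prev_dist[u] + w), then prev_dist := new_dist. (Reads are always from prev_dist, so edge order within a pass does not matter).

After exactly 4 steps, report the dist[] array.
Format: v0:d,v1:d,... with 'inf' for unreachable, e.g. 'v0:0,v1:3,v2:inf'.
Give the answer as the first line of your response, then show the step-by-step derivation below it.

v0:0,v1:inf,v2:10,v3:24,v4:26,v5:inf,v6:inf,v7:16

step 1: dist = v0:0,v1:inf,v2:10,v3:inf,v4:inf,v5:inf,v6:inf,v7:inf
step 2: dist = v0:0,v1:inf,v2:10,v3:inf,v4:26,v5:inf,v6:inf,v7:16
step 3: dist = v0:0,v1:inf,v2:10,v3:24,v4:26,v5:inf,v6:inf,v7:16
step 4: dist = v0:0,v1:inf,v2:10,v3:24,v4:26,v5:inf,v6:inf,v7:16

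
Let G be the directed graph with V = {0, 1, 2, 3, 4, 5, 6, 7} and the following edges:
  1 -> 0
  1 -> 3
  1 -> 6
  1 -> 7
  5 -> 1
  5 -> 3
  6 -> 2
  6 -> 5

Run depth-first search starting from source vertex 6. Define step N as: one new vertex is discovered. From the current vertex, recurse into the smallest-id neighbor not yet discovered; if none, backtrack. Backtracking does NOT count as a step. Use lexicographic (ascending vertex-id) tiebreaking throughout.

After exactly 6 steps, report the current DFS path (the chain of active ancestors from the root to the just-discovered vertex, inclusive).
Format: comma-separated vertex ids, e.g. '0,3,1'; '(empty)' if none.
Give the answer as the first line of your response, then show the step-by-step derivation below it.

6,5,1,3

step 1: discover 6; path=6; order=6
step 2: discover 2; path=6>2; order=6,2
step 3: discover 5; path=6>5; order=6,2,5
step 4: discover 1; path=6>5>1; order=6,2,5,1
step 5: discover 0; path=6>5>1>0; order=6,2,5,1,0
step 6: discover 3; path=6>5>1>3; order=6,2,5,1,0,3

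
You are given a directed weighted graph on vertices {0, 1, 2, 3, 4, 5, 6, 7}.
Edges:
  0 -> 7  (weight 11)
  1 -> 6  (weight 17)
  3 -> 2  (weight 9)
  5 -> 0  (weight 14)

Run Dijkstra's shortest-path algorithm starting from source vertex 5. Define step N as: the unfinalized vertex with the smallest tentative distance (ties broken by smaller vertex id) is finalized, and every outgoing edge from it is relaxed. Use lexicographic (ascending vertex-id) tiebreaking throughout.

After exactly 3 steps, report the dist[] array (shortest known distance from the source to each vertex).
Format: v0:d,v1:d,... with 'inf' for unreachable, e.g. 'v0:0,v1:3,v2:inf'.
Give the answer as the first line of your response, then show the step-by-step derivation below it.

v0:14,v1:inf,v2:inf,v3:inf,v4:inf,v5:0,v6:inf,v7:25

step 1: dist = v0:14,v1:inf,v2:inf,v3:inf,v4:inf,v5:0,v6:inf,v7:inf
step 2: dist = v0:14,v1:inf,v2:inf,v3:inf,v4:inf,v5:0,v6:inf,v7:25
step 3: dist = v0:14,v1:inf,v2:inf,v3:inf,v4:inf,v5:0,v6:inf,v7:25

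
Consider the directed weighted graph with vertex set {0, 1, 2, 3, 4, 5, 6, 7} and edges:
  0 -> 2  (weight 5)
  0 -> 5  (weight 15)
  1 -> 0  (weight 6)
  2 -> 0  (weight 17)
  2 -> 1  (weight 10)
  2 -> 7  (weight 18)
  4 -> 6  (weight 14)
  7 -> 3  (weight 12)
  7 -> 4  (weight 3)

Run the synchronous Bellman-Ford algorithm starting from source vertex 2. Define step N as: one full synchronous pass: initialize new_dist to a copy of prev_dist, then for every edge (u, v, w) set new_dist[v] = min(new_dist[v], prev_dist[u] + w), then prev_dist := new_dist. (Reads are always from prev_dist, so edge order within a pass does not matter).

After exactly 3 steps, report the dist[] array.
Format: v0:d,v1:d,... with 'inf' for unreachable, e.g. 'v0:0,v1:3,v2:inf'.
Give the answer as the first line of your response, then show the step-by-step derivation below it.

v0:16,v1:10,v2:0,v3:30,v4:21,v5:31,v6:35,v7:18

step 1: dist = v0:17,v1:10,v2:0,v3:inf,v4:inf,v5:inf,v6:inf,v7:18
step 2: dist = v0:16,v1:10,v2:0,v3:30,v4:21,v5:32,v6:inf,v7:18
step 3: dist = v0:16,v1:10,v2:0,v3:30,v4:21,v5:31,v6:35,v7:18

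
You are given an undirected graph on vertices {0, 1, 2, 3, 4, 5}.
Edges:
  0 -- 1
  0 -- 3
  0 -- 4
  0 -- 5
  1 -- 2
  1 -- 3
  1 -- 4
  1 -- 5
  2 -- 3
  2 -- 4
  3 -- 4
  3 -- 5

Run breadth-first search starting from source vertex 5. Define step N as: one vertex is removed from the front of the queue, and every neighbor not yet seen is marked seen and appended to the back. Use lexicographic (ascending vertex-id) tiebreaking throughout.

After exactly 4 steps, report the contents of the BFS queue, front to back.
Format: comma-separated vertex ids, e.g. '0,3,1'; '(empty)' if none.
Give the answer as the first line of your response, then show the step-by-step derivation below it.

4,2

step 1: dequeue 5; queue=[0,1,3]; order=5
step 2: dequeue 0; queue=[1,3,4]; order=5,0
step 3: dequeue 1; queue=[3,4,2]; order=5,0,1
step 4: dequeue 3; queue=[4,2]; order=5,0,1,3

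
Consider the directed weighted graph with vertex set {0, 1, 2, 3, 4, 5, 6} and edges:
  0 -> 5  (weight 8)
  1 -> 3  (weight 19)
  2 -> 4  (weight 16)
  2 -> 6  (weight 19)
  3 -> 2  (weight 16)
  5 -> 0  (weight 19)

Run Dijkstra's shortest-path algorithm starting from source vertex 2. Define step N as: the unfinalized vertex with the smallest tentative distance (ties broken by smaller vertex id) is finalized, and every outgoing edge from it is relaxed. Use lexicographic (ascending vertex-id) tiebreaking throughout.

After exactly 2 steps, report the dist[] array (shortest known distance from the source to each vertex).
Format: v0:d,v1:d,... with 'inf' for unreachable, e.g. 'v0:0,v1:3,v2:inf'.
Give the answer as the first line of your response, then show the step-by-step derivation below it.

v0:inf,v1:inf,v2:0,v3:inf,v4:16,v5:inf,v6:19

step 1: dist = v0:inf,v1:inf,v2:0,v3:inf,v4:16,v5:inf,v6:19
step 2: dist = v0:inf,v1:inf,v2:0,v3:inf,v4:16,v5:inf,v6:19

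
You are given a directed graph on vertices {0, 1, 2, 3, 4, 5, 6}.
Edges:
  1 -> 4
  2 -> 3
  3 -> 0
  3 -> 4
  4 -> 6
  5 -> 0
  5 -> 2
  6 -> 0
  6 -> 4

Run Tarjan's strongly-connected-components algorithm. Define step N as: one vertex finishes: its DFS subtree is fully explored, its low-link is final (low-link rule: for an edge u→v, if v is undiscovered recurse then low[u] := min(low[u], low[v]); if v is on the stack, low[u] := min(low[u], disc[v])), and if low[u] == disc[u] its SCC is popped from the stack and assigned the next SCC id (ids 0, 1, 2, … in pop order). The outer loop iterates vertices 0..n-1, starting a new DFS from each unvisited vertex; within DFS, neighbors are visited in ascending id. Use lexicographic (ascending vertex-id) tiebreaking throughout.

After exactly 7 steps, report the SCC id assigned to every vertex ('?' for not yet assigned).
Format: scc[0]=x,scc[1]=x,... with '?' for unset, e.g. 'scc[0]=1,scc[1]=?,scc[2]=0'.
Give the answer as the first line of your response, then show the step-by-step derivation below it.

scc[0]=0,scc[1]=2,scc[2]=4,scc[3]=3,scc[4]=1,scc[5]=5,scc[6]=1

step 1: low=(low[0]=0,low[1]=?,low[2]=?,low[3]=?,low[4]=?,low[5]=?,low[6]=?); scc=(scc[0]=0,scc[1]=?,scc[2]=?,scc[3]=?,scc[4]=?,scc[5]=?,scc[6]=?)
step 2: low=(low[0]=0,low[1]=1,low[2]=?,low[3]=?,low[4]=2,low[5]=?,low[6]=2); scc=(scc[0]=0,scc[1]=?,scc[2]=?,scc[3]=?,scc[4]=?,scc[5]=?,scc[6]=?)
step 3: low=(low[0]=0,low[1]=1,low[2]=?,low[3]=?,low[4]=2,low[5]=?,low[6]=2); scc=(scc[0]=0,scc[1]=?,scc[2]=?,scc[3]=?,scc[4]=1,scc[5]=?,scc[6]=1)
step 4: low=(low[0]=0,low[1]=1,low[2]=?,low[3]=?,low[4]=2,low[5]=?,low[6]=2); scc=(scc[0]=0,scc[1]=2,scc[2]=?,scc[3]=?,scc[4]=1,scc[5]=?,scc[6]=1)
step 5: low=(low[0]=0,low[1]=1,low[2]=4,low[3]=5,low[4]=2,low[5]=?,low[6]=2); scc=(scc[0]=0,scc[1]=2,scc[2]=?,scc[3]=3,scc[4]=1,scc[5]=?,scc[6]=1)
step 6: low=(low[0]=0,low[1]=1,low[2]=4,low[3]=5,low[4]=2,low[5]=?,low[6]=2); scc=(scc[0]=0,scc[1]=2,scc[2]=4,scc[3]=3,scc[4]=1,scc[5]=?,scc[6]=1)
step 7: low=(low[0]=0,low[1]=1,low[2]=4,low[3]=5,low[4]=2,low[5]=6,low[6]=2); scc=(scc[0]=0,scc[1]=2,scc[2]=4,scc[3]=3,scc[4]=1,scc[5]=5,scc[6]=1)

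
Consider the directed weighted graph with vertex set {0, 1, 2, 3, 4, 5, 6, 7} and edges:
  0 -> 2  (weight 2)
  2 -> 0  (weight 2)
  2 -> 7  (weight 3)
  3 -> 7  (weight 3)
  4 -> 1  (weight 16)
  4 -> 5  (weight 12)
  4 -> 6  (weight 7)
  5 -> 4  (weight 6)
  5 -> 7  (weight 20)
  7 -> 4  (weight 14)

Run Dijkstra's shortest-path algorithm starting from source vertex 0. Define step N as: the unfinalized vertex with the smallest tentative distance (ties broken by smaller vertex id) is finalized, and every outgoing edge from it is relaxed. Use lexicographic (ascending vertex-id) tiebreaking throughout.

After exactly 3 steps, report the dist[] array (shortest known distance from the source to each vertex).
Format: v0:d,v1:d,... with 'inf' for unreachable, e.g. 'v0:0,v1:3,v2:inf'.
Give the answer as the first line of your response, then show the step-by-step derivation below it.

v0:0,v1:inf,v2:2,v3:inf,v4:19,v5:inf,v6:inf,v7:5

step 1: dist = v0:0,v1:inf,v2:2,v3:inf,v4:inf,v5:inf,v6:inf,v7:inf
step 2: dist = v0:0,v1:inf,v2:2,v3:inf,v4:inf,v5:inf,v6:inf,v7:5
step 3: dist = v0:0,v1:inf,v2:2,v3:inf,v4:19,v5:inf,v6:inf,v7:5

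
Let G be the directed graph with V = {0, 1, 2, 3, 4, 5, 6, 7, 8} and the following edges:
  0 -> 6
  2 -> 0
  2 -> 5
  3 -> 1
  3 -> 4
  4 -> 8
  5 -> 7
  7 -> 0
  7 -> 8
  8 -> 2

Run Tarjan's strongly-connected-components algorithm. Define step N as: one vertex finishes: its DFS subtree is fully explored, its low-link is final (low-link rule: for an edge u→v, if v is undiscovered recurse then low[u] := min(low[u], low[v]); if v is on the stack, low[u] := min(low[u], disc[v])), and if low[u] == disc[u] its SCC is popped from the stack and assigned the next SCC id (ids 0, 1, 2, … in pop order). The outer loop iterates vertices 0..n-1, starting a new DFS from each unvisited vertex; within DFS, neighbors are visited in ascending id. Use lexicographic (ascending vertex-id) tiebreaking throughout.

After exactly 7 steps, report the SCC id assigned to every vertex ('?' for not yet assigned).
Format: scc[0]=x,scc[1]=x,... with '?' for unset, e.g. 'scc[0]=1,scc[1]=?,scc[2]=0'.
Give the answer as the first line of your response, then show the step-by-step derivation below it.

scc[0]=1,scc[1]=2,scc[2]=3,scc[3]=?,scc[4]=?,scc[5]=3,scc[6]=0,scc[7]=3,scc[8]=3

step 1: low=(low[0]=0,low[1]=?,low[2]=?,low[3]=?,low[4]=?,low[5]=?,low[6]=1,low[7]=?,low[8]=?); scc=(scc[0]=?,scc[1]=?,scc[2]=?,scc[3]=?,scc[4]=?,scc[5]=?,scc[6]=0,scc[7]=?,scc[8]=?)
step 2: low=(low[0]=0,low[1]=?,low[2]=?,low[3]=?,low[4]=?,low[5]=?,low[6]=1,low[7]=?,low[8]=?); scc=(scc[0]=1,scc[1]=?,scc[2]=?,scc[3]=?,scc[4]=?,scc[5]=?,scc[6]=0,scc[7]=?,scc[8]=?)
step 3: low=(low[0]=0,low[1]=2,low[2]=?,low[3]=?,low[4]=?,low[5]=?,low[6]=1,low[7]=?,low[8]=?); scc=(scc[0]=1,scc[1]=2,scc[2]=?,scc[3]=?,scc[4]=?,scc[5]=?,scc[6]=0,scc[7]=?,scc[8]=?)
step 4: low=(low[0]=0,low[1]=2,low[2]=3,low[3]=?,low[4]=?,low[5]=4,low[6]=1,low[7]=5,low[8]=3); scc=(scc[0]=1,scc[1]=2,scc[2]=?,scc[3]=?,scc[4]=?,scc[5]=?,scc[6]=0,scc[7]=?,scc[8]=?)
step 5: low=(low[0]=0,low[1]=2,low[2]=3,low[3]=?,low[4]=?,low[5]=4,low[6]=1,low[7]=3,low[8]=3); scc=(scc[0]=1,scc[1]=2,scc[2]=?,scc[3]=?,scc[4]=?,scc[5]=?,scc[6]=0,scc[7]=?,scc[8]=?)
step 6: low=(low[0]=0,low[1]=2,low[2]=3,low[3]=?,low[4]=?,low[5]=3,low[6]=1,low[7]=3,low[8]=3); scc=(scc[0]=1,scc[1]=2,scc[2]=?,scc[3]=?,scc[4]=?,scc[5]=?,scc[6]=0,scc[7]=?,scc[8]=?)
step 7: low=(low[0]=0,low[1]=2,low[2]=3,low[3]=?,low[4]=?,low[5]=3,low[6]=1,low[7]=3,low[8]=3); scc=(scc[0]=1,scc[1]=2,scc[2]=3,scc[3]=?,scc[4]=?,scc[5]=3,scc[6]=0,scc[7]=3,scc[8]=3)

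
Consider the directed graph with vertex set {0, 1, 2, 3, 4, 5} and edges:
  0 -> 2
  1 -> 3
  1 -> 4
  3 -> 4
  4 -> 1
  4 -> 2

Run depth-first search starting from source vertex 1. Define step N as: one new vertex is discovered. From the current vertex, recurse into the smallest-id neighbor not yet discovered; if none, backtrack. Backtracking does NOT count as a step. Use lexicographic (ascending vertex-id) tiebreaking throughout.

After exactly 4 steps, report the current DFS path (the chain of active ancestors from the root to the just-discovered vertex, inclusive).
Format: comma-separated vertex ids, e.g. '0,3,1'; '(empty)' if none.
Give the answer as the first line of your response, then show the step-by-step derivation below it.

1,3,4,2

step 1: discover 1; path=1; order=1
step 2: discover 3; path=1>3; order=1,3
step 3: discover 4; path=1>3>4; order=1,3,4
step 4: discover 2; path=1>3>4>2; order=1,3,4,2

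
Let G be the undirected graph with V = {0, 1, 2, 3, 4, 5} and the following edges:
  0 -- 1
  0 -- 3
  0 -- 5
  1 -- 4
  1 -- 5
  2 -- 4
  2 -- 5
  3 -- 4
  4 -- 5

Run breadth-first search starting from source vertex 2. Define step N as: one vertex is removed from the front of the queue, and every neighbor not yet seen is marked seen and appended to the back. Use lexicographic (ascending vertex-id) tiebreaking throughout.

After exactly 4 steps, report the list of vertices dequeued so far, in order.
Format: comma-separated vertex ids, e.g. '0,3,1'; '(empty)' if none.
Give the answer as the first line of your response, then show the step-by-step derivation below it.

2,4,5,1

step 1: dequeue 2; queue=[4,5]; order=2
step 2: dequeue 4; queue=[5,1,3]; order=2,4
step 3: dequeue 5; queue=[1,3,0]; order=2,4,5
step 4: dequeue 1; queue=[3,0]; order=2,4,5,1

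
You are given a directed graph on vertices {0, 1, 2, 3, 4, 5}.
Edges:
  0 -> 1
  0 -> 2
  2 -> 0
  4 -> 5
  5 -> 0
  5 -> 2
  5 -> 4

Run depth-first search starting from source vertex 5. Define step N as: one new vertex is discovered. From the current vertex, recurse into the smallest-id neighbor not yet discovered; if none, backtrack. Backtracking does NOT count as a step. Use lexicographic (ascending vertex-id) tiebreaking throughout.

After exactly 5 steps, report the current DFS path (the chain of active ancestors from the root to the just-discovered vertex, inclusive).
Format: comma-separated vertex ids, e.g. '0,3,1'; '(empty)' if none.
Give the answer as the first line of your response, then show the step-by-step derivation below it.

5,4

step 1: discover 5; path=5; order=5
step 2: discover 0; path=5>0; order=5,0
step 3: discover 1; path=5>0>1; order=5,0,1
step 4: discover 2; path=5>0>2; order=5,0,1,2
step 5: discover 4; path=5>4; order=5,0,1,2,4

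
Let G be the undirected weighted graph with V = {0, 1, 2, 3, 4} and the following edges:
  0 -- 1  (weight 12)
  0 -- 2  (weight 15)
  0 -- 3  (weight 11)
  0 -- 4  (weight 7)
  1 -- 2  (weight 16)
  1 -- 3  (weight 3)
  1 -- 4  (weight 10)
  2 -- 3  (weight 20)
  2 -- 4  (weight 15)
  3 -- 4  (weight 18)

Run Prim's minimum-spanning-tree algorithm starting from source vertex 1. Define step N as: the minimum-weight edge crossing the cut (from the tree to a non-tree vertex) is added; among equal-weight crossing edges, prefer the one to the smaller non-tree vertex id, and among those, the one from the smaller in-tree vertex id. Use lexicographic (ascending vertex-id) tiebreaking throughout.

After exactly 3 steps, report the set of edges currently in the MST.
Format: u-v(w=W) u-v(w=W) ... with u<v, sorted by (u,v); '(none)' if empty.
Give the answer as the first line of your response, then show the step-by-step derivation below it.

0-4(w=7) 1-3(w=3) 1-4(w=10)

step 1: add edge 1-3 (w=3); MST = {1-3(w=3)}
step 2: add edge 1-4 (w=10); MST = {1-3(w=3) 1-4(w=10)}
step 3: add edge 0-4 (w=7); MST = {0-4(w=7) 1-3(w=3) 1-4(w=10)}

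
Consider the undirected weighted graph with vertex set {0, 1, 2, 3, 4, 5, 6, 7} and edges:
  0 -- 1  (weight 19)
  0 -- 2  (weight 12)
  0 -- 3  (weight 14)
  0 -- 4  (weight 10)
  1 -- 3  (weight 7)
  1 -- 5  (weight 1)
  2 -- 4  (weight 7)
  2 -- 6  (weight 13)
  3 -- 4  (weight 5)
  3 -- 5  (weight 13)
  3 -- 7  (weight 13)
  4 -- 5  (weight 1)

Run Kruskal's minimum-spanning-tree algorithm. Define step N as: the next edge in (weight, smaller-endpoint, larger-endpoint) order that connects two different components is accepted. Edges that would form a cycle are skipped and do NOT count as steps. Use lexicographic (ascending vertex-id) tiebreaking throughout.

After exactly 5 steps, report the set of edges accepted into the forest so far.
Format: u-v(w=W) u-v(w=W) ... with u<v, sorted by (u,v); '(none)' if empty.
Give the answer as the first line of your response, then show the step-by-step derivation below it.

0-4(w=10) 1-5(w=1) 2-4(w=7) 3-4(w=5) 4-5(w=1)

step 1: add edge 1-5 (w=1); MST = {1-5(w=1)}
step 2: add edge 4-5 (w=1); MST = {1-5(w=1) 4-5(w=1)}
step 3: add edge 3-4 (w=5); MST = {1-5(w=1) 3-4(w=5) 4-5(w=1)}
step 4: add edge 2-4 (w=7); MST = {1-5(w=1) 2-4(w=7) 3-4(w=5) 4-5(w=1)}
step 5: add edge 0-4 (w=10); MST = {0-4(w=10) 1-5(w=1) 2-4(w=7) 3-4(w=5) 4-5(w=1)}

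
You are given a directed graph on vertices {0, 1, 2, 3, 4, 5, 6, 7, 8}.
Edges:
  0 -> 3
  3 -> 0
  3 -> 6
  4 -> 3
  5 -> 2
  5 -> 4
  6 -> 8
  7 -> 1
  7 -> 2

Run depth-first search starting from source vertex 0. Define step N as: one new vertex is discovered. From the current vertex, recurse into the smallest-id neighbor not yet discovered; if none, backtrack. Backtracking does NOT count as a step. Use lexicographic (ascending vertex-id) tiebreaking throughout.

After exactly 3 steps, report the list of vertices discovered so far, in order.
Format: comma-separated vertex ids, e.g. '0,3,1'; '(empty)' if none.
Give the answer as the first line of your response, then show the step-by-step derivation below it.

0,3,6

step 1: discover 0; path=0; order=0
step 2: discover 3; path=0>3; order=0,3
step 3: discover 6; path=0>3>6; order=0,3,6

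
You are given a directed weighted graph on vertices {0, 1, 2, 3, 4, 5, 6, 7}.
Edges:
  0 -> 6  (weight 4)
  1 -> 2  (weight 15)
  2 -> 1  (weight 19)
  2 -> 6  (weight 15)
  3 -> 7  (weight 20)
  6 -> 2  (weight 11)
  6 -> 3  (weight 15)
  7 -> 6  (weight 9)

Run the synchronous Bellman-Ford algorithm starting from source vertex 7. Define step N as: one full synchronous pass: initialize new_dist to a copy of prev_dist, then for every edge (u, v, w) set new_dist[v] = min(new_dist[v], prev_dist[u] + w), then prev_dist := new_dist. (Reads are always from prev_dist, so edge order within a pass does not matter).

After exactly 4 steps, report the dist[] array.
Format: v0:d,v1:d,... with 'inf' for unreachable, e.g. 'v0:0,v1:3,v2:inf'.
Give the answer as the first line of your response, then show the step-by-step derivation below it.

v0:inf,v1:39,v2:20,v3:24,v4:inf,v5:inf,v6:9,v7:0

step 1: dist = v0:inf,v1:inf,v2:inf,v3:inf,v4:inf,v5:inf,v6:9,v7:0
step 2: dist = v0:inf,v1:inf,v2:20,v3:24,v4:inf,v5:inf,v6:9,v7:0
step 3: dist = v0:inf,v1:39,v2:20,v3:24,v4:inf,v5:inf,v6:9,v7:0
step 4: dist = v0:inf,v1:39,v2:20,v3:24,v4:inf,v5:inf,v6:9,v7:0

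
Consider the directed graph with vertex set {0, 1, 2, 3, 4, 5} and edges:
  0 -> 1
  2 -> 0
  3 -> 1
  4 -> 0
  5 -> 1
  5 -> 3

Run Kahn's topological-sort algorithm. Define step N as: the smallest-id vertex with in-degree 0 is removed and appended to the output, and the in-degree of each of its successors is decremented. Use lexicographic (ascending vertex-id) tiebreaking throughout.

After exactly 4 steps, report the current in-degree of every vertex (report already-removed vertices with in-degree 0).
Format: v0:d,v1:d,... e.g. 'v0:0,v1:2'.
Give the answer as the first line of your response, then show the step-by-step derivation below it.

v0:0,v1:1,v2:0,v3:0,v4:0,v5:0

step 1: output 2; order=[2]; indeg=(1,3,0,1,0,0)
step 2: output 4; order=[2,4]; indeg=(0,3,0,1,0,0)
step 3: output 0; order=[2,4,0]; indeg=(0,2,0,1,0,0)
step 4: output 5; order=[2,4,0,5]; indeg=(0,1,0,0,0,0)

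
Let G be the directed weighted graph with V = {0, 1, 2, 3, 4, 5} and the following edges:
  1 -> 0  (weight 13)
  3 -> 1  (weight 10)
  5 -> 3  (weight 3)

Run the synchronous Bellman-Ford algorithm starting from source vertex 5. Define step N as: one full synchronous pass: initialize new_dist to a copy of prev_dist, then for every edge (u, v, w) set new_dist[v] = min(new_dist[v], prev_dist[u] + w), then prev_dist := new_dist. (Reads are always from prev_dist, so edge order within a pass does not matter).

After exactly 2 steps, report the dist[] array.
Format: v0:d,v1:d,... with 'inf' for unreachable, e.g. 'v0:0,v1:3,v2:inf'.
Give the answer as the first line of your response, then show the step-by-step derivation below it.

v0:inf,v1:13,v2:inf,v3:3,v4:inf,v5:0

step 1: dist = v0:inf,v1:inf,v2:inf,v3:3,v4:inf,v5:0
step 2: dist = v0:inf,v1:13,v2:inf,v3:3,v4:inf,v5:0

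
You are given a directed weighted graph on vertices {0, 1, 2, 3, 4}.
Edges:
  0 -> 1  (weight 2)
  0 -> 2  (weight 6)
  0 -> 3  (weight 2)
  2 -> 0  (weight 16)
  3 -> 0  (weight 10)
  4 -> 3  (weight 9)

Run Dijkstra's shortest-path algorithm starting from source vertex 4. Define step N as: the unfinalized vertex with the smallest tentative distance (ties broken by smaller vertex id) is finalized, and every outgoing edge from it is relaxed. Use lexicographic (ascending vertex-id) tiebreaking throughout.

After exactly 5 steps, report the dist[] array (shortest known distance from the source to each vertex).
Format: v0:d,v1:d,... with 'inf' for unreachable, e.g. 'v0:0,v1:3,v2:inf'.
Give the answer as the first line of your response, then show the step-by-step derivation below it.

v0:19,v1:21,v2:25,v3:9,v4:0

step 1: dist = v0:inf,v1:inf,v2:inf,v3:9,v4:0
step 2: dist = v0:19,v1:inf,v2:inf,v3:9,v4:0
step 3: dist = v0:19,v1:21,v2:25,v3:9,v4:0
step 4: dist = v0:19,v1:21,v2:25,v3:9,v4:0
step 5: dist = v0:19,v1:21,v2:25,v3:9,v4:0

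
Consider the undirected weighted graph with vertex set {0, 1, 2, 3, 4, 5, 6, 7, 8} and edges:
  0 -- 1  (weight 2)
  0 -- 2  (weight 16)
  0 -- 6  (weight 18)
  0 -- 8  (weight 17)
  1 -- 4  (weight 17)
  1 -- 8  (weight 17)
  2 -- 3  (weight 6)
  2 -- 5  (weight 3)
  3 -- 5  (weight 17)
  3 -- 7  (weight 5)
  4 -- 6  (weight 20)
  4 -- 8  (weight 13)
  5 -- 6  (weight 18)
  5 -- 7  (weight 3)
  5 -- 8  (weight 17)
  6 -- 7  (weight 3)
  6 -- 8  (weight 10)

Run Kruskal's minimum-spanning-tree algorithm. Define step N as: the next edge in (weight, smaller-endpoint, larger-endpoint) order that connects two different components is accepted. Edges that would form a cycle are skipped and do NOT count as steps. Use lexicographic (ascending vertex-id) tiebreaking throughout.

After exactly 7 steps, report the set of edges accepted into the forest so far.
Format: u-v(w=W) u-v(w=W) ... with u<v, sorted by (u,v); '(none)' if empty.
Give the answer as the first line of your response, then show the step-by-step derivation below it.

0-1(w=2) 2-5(w=3) 3-7(w=5) 4-8(w=13) 5-7(w=3) 6-7(w=3) 6-8(w=10)

step 1: add edge 0-1 (w=2); MST = {0-1(w=2)}
step 2: add edge 2-5 (w=3); MST = {0-1(w=2) 2-5(w=3)}
step 3: add edge 5-7 (w=3); MST = {0-1(w=2) 2-5(w=3) 5-7(w=3)}
step 4: add edge 6-7 (w=3); MST = {0-1(w=2) 2-5(w=3) 5-7(w=3) 6-7(w=3)}
step 5: add edge 3-7 (w=5); MST = {0-1(w=2) 2-5(w=3) 3-7(w=5) 5-7(w=3) 6-7(w=3)}
step 6: add edge 6-8 (w=10); MST = {0-1(w=2) 2-5(w=3) 3-7(w=5) 5-7(w=3) 6-7(w=3) 6-8(w=10)}
step 7: add edge 4-8 (w=13); MST = {0-1(w=2) 2-5(w=3) 3-7(w=5) 4-8(w=13) 5-7(w=3) 6-7(w=3) 6-8(w=10)}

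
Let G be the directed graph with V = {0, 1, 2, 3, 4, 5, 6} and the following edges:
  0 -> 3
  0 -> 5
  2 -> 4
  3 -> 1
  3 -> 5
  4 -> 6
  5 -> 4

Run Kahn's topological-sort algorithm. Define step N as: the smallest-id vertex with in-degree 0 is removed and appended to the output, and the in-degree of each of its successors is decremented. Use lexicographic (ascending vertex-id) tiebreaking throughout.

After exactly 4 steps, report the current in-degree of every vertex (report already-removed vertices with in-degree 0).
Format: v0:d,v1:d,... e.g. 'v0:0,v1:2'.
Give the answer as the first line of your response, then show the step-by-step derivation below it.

v0:0,v1:0,v2:0,v3:0,v4:1,v5:0,v6:1

step 1: output 0; order=[0]; indeg=(0,1,0,0,2,1,1)
step 2: output 2; order=[0,2]; indeg=(0,1,0,0,1,1,1)
step 3: output 3; order=[0,2,3]; indeg=(0,0,0,0,1,0,1)
step 4: output 1; order=[0,2,3,1]; indeg=(0,0,0,0,1,0,1)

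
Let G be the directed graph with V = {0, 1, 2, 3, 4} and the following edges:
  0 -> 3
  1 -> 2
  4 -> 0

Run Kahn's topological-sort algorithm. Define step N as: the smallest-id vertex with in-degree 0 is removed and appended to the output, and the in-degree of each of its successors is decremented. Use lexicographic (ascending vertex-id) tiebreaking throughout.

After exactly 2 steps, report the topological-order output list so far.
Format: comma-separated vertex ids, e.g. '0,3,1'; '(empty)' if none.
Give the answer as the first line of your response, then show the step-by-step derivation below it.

1,2

step 1: output 1; order=[1]; indeg=(1,0,0,1,0)
step 2: output 2; order=[1,2]; indeg=(1,0,0,1,0)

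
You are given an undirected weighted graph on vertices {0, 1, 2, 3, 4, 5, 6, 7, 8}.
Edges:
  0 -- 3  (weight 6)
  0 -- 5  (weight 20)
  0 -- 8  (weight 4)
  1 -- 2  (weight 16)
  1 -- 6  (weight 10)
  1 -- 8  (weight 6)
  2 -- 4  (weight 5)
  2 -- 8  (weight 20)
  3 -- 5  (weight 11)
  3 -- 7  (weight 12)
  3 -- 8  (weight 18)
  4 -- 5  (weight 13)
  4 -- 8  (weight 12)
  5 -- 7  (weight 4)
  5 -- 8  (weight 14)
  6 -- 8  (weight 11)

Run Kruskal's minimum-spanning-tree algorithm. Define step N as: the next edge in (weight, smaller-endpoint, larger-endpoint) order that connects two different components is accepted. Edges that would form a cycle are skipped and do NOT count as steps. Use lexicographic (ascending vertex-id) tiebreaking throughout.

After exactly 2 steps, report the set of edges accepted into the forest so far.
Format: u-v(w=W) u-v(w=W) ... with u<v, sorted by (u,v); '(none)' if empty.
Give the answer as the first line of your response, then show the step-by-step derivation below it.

0-8(w=4) 5-7(w=4)

step 1: add edge 0-8 (w=4); MST = {0-8(w=4)}
step 2: add edge 5-7 (w=4); MST = {0-8(w=4) 5-7(w=4)}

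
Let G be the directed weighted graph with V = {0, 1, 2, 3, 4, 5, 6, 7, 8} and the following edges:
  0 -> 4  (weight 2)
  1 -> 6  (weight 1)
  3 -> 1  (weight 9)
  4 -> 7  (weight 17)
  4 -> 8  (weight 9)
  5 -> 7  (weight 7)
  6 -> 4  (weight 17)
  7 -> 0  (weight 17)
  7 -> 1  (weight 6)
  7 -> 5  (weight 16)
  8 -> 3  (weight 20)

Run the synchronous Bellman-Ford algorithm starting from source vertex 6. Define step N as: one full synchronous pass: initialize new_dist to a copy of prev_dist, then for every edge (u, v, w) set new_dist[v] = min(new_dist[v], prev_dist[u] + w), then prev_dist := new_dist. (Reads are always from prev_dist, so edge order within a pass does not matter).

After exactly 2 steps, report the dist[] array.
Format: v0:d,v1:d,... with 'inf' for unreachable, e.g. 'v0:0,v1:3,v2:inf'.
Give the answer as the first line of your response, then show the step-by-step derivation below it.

v0:inf,v1:inf,v2:inf,v3:inf,v4:17,v5:inf,v6:0,v7:34,v8:26

step 1: dist = v0:inf,v1:inf,v2:inf,v3:inf,v4:17,v5:inf,v6:0,v7:inf,v8:inf
step 2: dist = v0:inf,v1:inf,v2:inf,v3:inf,v4:17,v5:inf,v6:0,v7:34,v8:26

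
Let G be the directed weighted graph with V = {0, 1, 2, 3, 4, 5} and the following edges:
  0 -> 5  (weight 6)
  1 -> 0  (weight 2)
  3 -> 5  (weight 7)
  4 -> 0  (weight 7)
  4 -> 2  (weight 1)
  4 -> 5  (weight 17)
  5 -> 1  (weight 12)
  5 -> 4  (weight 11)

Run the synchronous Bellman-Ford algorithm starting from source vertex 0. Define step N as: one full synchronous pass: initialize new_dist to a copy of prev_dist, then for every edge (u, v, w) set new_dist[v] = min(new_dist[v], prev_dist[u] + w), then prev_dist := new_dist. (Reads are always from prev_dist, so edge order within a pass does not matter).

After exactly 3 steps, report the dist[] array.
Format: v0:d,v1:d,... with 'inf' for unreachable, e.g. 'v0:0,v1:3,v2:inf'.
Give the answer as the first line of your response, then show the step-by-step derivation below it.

v0:0,v1:18,v2:18,v3:inf,v4:17,v5:6

step 1: dist = v0:0,v1:inf,v2:inf,v3:inf,v4:inf,v5:6
step 2: dist = v0:0,v1:18,v2:inf,v3:inf,v4:17,v5:6
step 3: dist = v0:0,v1:18,v2:18,v3:inf,v4:17,v5:6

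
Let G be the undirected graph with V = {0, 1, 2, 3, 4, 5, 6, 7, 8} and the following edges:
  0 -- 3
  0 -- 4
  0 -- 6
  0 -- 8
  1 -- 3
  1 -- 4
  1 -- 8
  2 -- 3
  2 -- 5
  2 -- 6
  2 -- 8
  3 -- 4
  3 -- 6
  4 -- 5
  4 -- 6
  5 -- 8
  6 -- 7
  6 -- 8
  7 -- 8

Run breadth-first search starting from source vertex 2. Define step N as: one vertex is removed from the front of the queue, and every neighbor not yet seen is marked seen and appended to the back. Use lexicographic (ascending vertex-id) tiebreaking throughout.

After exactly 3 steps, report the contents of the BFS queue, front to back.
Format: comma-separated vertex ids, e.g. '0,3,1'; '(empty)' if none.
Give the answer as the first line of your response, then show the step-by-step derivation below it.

6,8,0,1,4

step 1: dequeue 2; queue=[3,5,6,8]; order=2
step 2: dequeue 3; queue=[5,6,8,0,1,4]; order=2,3
step 3: dequeue 5; queue=[6,8,0,1,4]; order=2,3,5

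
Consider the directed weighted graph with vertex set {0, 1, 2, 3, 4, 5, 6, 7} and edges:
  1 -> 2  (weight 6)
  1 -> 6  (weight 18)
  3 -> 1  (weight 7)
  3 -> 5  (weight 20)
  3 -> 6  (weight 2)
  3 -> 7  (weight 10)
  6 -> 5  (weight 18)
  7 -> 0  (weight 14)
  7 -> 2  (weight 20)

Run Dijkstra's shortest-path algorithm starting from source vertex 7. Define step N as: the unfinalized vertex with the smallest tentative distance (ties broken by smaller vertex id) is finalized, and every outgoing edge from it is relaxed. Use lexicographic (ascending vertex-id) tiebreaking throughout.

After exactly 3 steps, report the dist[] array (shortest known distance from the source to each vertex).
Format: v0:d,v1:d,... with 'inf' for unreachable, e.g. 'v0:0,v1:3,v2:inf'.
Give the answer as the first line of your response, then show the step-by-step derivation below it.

v0:14,v1:inf,v2:20,v3:inf,v4:inf,v5:inf,v6:inf,v7:0

step 1: dist = v0:14,v1:inf,v2:20,v3:inf,v4:inf,v5:inf,v6:inf,v7:0
step 2: dist = v0:14,v1:inf,v2:20,v3:inf,v4:inf,v5:inf,v6:inf,v7:0
step 3: dist = v0:14,v1:inf,v2:20,v3:inf,v4:inf,v5:inf,v6:inf,v7:0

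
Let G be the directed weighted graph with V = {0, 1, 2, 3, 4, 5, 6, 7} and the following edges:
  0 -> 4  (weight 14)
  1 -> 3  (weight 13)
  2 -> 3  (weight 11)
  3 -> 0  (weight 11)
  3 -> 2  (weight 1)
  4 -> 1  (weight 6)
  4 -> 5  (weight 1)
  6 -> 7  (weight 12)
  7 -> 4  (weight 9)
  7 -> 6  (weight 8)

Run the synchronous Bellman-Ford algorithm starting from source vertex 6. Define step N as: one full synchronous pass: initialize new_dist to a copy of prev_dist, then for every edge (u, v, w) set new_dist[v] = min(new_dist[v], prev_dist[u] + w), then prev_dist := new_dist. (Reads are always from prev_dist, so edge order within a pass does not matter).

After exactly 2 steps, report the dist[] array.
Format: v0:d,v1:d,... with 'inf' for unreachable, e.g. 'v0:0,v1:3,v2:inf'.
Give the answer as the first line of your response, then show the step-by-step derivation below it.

v0:inf,v1:inf,v2:inf,v3:inf,v4:21,v5:inf,v6:0,v7:12

step 1: dist = v0:inf,v1:inf,v2:inf,v3:inf,v4:inf,v5:inf,v6:0,v7:12
step 2: dist = v0:inf,v1:inf,v2:inf,v3:inf,v4:21,v5:inf,v6:0,v7:12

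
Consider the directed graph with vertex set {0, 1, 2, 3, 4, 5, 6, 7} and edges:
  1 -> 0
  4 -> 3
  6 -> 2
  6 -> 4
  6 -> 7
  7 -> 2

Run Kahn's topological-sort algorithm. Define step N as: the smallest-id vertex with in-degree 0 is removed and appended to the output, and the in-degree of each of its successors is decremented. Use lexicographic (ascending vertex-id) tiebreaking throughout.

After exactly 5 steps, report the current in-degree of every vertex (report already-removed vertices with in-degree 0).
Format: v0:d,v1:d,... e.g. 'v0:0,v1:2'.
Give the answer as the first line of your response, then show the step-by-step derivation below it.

v0:0,v1:0,v2:1,v3:0,v4:0,v5:0,v6:0,v7:0

step 1: output 1; order=[1]; indeg=(0,0,2,1,1,0,0,1)
step 2: output 0; order=[1,0]; indeg=(0,0,2,1,1,0,0,1)
step 3: output 5; order=[1,0,5]; indeg=(0,0,2,1,1,0,0,1)
step 4: output 6; order=[1,0,5,6]; indeg=(0,0,1,1,0,0,0,0)
step 5: output 4; order=[1,0,5,6,4]; indeg=(0,0,1,0,0,0,0,0)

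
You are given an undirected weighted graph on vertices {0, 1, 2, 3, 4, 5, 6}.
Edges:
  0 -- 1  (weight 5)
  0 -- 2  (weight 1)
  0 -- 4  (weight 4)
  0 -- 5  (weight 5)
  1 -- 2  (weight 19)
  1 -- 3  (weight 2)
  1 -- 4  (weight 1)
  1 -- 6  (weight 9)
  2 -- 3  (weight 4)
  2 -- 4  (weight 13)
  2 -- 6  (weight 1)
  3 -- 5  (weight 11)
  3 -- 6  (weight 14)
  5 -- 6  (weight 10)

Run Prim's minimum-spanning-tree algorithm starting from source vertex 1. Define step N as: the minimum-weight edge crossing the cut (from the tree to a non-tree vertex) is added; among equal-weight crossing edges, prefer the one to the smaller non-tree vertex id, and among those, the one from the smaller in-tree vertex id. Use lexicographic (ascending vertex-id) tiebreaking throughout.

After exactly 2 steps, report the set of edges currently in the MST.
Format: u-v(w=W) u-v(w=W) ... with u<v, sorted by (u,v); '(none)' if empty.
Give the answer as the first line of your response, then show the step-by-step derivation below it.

1-3(w=2) 1-4(w=1)

step 1: add edge 1-4 (w=1); MST = {1-4(w=1)}
step 2: add edge 1-3 (w=2); MST = {1-3(w=2) 1-4(w=1)}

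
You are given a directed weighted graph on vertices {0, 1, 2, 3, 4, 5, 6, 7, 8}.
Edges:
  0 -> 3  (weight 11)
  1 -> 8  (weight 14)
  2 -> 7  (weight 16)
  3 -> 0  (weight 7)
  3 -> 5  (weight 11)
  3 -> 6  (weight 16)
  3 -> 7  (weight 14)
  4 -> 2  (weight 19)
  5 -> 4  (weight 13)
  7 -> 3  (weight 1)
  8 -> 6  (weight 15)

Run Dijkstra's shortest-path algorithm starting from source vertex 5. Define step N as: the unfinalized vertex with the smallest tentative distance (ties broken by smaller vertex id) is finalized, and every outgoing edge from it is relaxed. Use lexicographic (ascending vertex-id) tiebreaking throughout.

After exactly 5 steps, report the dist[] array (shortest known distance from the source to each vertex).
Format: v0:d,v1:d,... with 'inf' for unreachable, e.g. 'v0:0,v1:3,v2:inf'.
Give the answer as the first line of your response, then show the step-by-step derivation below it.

v0:56,v1:inf,v2:32,v3:49,v4:13,v5:0,v6:65,v7:48,v8:inf

step 1: dist = v0:inf,v1:inf,v2:inf,v3:inf,v4:13,v5:0,v6:inf,v7:inf,v8:inf
step 2: dist = v0:inf,v1:inf,v2:32,v3:inf,v4:13,v5:0,v6:inf,v7:inf,v8:inf
step 3: dist = v0:inf,v1:inf,v2:32,v3:inf,v4:13,v5:0,v6:inf,v7:48,v8:inf
step 4: dist = v0:inf,v1:inf,v2:32,v3:49,v4:13,v5:0,v6:inf,v7:48,v8:inf
step 5: dist = v0:56,v1:inf,v2:32,v3:49,v4:13,v5:0,v6:65,v7:48,v8:inf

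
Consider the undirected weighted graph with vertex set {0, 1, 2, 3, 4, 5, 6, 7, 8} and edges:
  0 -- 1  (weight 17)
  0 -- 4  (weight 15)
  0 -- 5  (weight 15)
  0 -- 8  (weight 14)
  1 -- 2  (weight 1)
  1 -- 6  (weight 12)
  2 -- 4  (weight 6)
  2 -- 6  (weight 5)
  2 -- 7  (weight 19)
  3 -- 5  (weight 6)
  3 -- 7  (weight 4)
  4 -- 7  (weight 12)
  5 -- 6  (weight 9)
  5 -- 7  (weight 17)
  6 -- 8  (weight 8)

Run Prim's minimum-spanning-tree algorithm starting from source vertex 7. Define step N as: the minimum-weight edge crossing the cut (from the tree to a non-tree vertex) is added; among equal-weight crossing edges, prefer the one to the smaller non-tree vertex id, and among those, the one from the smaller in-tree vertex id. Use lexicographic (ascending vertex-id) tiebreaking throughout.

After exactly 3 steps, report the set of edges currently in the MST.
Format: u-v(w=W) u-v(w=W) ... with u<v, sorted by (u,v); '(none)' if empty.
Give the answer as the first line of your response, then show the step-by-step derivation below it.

3-5(w=6) 3-7(w=4) 5-6(w=9)

step 1: add edge 3-7 (w=4); MST = {3-7(w=4)}
step 2: add edge 3-5 (w=6); MST = {3-5(w=6) 3-7(w=4)}
step 3: add edge 5-6 (w=9); MST = {3-5(w=6) 3-7(w=4) 5-6(w=9)}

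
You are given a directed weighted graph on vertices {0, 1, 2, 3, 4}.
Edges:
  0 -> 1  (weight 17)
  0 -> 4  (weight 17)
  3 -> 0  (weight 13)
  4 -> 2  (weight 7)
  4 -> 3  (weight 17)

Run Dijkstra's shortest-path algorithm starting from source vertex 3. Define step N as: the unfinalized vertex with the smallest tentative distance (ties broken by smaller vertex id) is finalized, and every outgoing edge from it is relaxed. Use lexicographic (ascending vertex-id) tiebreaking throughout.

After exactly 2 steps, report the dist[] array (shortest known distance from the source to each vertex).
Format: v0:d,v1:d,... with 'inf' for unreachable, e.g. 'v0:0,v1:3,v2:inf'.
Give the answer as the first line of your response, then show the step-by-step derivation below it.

v0:13,v1:30,v2:inf,v3:0,v4:30

step 1: dist = v0:13,v1:inf,v2:inf,v3:0,v4:inf
step 2: dist = v0:13,v1:30,v2:inf,v3:0,v4:30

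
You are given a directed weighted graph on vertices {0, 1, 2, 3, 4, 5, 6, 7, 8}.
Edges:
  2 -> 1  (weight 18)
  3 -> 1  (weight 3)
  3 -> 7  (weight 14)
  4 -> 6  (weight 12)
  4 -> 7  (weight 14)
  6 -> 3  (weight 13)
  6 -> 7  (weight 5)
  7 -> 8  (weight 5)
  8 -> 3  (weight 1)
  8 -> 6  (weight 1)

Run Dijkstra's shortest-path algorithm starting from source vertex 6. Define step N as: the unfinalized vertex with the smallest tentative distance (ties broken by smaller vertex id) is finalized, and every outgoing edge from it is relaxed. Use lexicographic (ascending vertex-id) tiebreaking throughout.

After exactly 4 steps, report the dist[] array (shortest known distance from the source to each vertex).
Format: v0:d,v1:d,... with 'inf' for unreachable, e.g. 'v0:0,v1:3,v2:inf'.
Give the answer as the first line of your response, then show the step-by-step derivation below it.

v0:inf,v1:14,v2:inf,v3:11,v4:inf,v5:inf,v6:0,v7:5,v8:10

step 1: dist = v0:inf,v1:inf,v2:inf,v3:13,v4:inf,v5:inf,v6:0,v7:5,v8:inf
step 2: dist = v0:inf,v1:inf,v2:inf,v3:13,v4:inf,v5:inf,v6:0,v7:5,v8:10
step 3: dist = v0:inf,v1:inf,v2:inf,v3:11,v4:inf,v5:inf,v6:0,v7:5,v8:10
step 4: dist = v0:inf,v1:14,v2:inf,v3:11,v4:inf,v5:inf,v6:0,v7:5,v8:10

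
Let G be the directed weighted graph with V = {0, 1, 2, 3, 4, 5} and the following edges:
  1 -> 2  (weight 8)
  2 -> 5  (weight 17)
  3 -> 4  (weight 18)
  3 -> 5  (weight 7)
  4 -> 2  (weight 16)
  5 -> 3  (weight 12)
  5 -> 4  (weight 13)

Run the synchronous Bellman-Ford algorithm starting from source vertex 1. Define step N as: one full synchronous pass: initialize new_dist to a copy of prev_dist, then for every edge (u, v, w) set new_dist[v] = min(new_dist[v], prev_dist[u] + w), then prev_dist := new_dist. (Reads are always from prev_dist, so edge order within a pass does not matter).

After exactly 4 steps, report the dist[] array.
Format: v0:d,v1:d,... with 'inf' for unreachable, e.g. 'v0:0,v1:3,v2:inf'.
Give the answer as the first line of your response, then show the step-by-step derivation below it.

v0:inf,v1:0,v2:8,v3:37,v4:38,v5:25

step 1: dist = v0:inf,v1:0,v2:8,v3:inf,v4:inf,v5:inf
step 2: dist = v0:inf,v1:0,v2:8,v3:inf,v4:inf,v5:25
step 3: dist = v0:inf,v1:0,v2:8,v3:37,v4:38,v5:25
step 4: dist = v0:inf,v1:0,v2:8,v3:37,v4:38,v5:25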